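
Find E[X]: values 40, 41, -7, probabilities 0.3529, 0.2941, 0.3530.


E[X] = 40*0.3529 + 41*0.2941 - 7*0.3530
= 14.1160 + 12.0581 - 2.4710
= 23.7031

E[X] = 23.7031


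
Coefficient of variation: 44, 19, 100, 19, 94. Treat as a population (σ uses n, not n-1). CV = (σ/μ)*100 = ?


Mean = 55.2000
SD = 35.3802
CV = (35.3802/55.2000)*100 = 64.0946%

CV = 64.0946%


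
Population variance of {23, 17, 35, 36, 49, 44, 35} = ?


Mean = 34.1429
Squared deviations: 124.1633, 293.8776, 0.7347, 3.4490, 220.7347, 97.1633, 0.7347
Sum = 740.8571
Variance = 740.8571/7 = 105.8367

Variance = 105.8367


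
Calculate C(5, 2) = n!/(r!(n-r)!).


C(5,2) = 5!/(2! × 3!)
= 120/(2 × 6)
= 10

C(5,2) = 10


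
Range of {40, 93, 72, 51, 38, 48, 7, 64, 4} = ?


Max = 93, Min = 4
Range = 93 - 4 = 89

Range = 89


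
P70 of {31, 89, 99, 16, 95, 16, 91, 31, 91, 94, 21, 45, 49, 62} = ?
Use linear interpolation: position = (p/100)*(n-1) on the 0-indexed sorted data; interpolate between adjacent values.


Sorted: 16, 16, 21, 31, 31, 45, 49, 62, 89, 91, 91, 94, 95, 99
n = 14
Index = 70/100 * 13 = 9.1000
Lower = data[9] = 91, Upper = data[10] = 91
P70 = 91 + 0.1000*(0) = 91.0000

P70 = 91.0000


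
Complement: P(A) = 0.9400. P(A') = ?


P(not A) = 1 - 0.9400 = 0.0600

P(not A) = 0.0600


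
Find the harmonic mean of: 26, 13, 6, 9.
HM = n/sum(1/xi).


Sum of reciprocals = 1/26 + 1/13 + 1/6 + 1/9 = 0.393162
HM = 4/0.393162 = 10.1739

HM = 10.1739


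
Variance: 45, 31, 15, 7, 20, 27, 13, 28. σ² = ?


Mean = 23.2500
Squared deviations: 473.0625, 60.0625, 68.0625, 264.0625, 10.5625, 14.0625, 105.0625, 22.5625
Sum = 1017.5000
Variance = 1017.5000/8 = 127.1875

Variance = 127.1875


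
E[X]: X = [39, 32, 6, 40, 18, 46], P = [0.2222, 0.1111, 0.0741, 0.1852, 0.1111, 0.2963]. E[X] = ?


E[X] = 39*0.2222 + 32*0.1111 + 6*0.0741 + 40*0.1852 + 18*0.1111 + 46*0.2963
= 8.6658 + 3.5552 + 0.4446 + 7.4080 + 1.9998 + 13.6298
= 35.7032

E[X] = 35.7032


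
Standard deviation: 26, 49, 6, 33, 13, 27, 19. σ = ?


Mean = 24.7143
Variance = 169.3469
SD = sqrt(169.3469) = 13.0133

SD = 13.0133


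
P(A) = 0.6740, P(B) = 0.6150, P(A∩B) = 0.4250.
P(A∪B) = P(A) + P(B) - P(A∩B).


P(A∪B) = 0.6740 + 0.6150 - 0.4250
= 1.2890 - 0.4250
= 0.8640

P(A∪B) = 0.8640


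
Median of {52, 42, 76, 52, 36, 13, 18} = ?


Sorted: 13, 18, 36, 42, 52, 52, 76
n = 7 (odd)
Middle value = 42

Median = 42


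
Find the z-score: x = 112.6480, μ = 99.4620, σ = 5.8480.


z = (112.6480 - 99.4620)/5.8480
= 13.1860/5.8480
= 2.2548

z = 2.2548


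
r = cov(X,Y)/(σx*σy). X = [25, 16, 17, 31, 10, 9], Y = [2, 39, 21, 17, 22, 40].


Mean X = 18.0000, Mean Y = 23.5000
SD X = 7.831560, SD Y = 13.073510
Cov = -66.666667
r = -66.666667/(7.831560*13.073510) = -0.6511

r = -0.6511


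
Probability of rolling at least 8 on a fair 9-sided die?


Favorable outcomes (roll ≥ 8): 2
Total outcomes = 9
P = 2/9 = 0.2222

P = 0.2222


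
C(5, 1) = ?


C(5,1) = 5!/(1! × 4!)
= 120/(1 × 24)
= 5

C(5,1) = 5


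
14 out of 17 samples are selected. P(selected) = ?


P = 14/17 = 0.8235

P = 0.8235


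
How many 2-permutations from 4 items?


P(4,2) = 4!/2!
= 24/2
= 12

P(4,2) = 12


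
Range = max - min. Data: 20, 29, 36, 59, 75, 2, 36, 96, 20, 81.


Max = 96, Min = 2
Range = 96 - 2 = 94

Range = 94


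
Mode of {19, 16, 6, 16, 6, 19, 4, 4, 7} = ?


Frequencies: 4:2, 6:2, 7:1, 16:2, 19:2
Max frequency = 2
Mode = 4, 6, 16, 19

Mode = 4, 6, 16, 19


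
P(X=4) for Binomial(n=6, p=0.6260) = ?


C(6,4) = 15
p^4 = 0.153567
(1-p)^2 = 0.139876
P = 15 * 0.153567 * 0.139876 = 0.3222

P(X=4) = 0.3222


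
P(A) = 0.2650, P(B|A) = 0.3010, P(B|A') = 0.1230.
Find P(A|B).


P(B) = P(B|A)*P(A) + P(B|A')*P(A')
= 0.3010*0.2650 + 0.1230*0.7350
= 0.079765 + 0.090405 = 0.170170
P(A|B) = 0.079765/0.170170 = 0.4687

P(A|B) = 0.4687


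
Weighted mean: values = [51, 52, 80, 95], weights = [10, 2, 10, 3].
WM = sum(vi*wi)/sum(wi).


Numerator = 51*10 + 52*2 + 80*10 + 95*3 = 1699
Denominator = 10 + 2 + 10 + 3 = 25
WM = 1699/25 = 67.9600

WM = 67.9600


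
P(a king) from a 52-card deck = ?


4 kings in 52 cards
P = 4/52 = 0.0769

P = 0.0769


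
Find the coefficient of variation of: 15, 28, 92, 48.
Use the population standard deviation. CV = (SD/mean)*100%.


Mean = 45.7500
SD = 29.1751
CV = (29.1751/45.7500)*100 = 63.7707%

CV = 63.7707%


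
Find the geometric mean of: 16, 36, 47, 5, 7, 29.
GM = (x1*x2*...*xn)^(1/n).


Product = 16 × 36 × 47 × 5 × 7 × 29 = 27478080
GM = 27478080^(1/6) = 17.3712

GM = 17.3712


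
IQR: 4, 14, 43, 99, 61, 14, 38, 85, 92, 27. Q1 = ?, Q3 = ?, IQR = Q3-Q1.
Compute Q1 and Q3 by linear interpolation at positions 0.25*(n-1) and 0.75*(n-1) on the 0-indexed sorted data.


Sorted: 4, 14, 14, 27, 38, 43, 61, 85, 92, 99
Q1 (25th %ile) = 17.2500
Q3 (75th %ile) = 79.0000
IQR = 79.0000 - 17.2500 = 61.7500

IQR = 61.7500


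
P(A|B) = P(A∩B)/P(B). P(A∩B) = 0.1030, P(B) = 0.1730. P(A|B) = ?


P(A|B) = 0.1030/0.1730 = 0.5954

P(A|B) = 0.5954


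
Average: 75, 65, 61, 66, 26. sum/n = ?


Sum = 75 + 65 + 61 + 66 + 26 = 293
n = 5
Mean = 293/5 = 58.6000

Mean = 58.6000


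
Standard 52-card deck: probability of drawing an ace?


4 aces in 52 cards
P = 4/52 = 0.0769

P = 0.0769


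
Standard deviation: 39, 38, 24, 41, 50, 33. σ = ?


Mean = 37.5000
Variance = 62.2500
SD = sqrt(62.2500) = 7.8899

SD = 7.8899


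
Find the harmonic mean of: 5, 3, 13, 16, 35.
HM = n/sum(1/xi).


Sum of reciprocals = 1/5 + 1/3 + 1/13 + 1/16 + 1/35 = 0.701328
HM = 5/0.701328 = 7.1293

HM = 7.1293


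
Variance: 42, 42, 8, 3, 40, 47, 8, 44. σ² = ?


Mean = 29.2500
Squared deviations: 162.5625, 162.5625, 451.5625, 689.0625, 115.5625, 315.0625, 451.5625, 217.5625
Sum = 2565.5000
Variance = 2565.5000/8 = 320.6875

Variance = 320.6875


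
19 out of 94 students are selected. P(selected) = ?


P = 19/94 = 0.2021

P = 0.2021


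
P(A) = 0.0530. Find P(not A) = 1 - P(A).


P(not A) = 1 - 0.0530 = 0.9470

P(not A) = 0.9470


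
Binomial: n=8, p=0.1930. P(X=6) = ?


C(8,6) = 28
p^6 = 5.168254e-05
(1-p)^2 = 0.651249
P = 28 * 5.168254e-05 * 0.651249 = 0.0009

P(X=6) = 0.0009


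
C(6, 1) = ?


C(6,1) = 6!/(1! × 5!)
= 720/(1 × 120)
= 6

C(6,1) = 6


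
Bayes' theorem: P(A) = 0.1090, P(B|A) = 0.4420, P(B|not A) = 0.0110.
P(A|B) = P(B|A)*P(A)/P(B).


P(B) = P(B|A)*P(A) + P(B|A')*P(A')
= 0.4420*0.1090 + 0.0110*0.8910
= 0.048178 + 0.009801 = 0.057979
P(A|B) = 0.048178/0.057979 = 0.8310

P(A|B) = 0.8310


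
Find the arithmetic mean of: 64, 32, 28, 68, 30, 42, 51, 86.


Sum = 64 + 32 + 28 + 68 + 30 + 42 + 51 + 86 = 401
n = 8
Mean = 401/8 = 50.1250

Mean = 50.1250


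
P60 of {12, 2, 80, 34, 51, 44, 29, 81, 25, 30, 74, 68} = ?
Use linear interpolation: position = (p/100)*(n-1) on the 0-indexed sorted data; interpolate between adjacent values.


Sorted: 2, 12, 25, 29, 30, 34, 44, 51, 68, 74, 80, 81
n = 12
Index = 60/100 * 11 = 6.6000
Lower = data[6] = 44, Upper = data[7] = 51
P60 = 44 + 0.6000*(7) = 48.2000

P60 = 48.2000


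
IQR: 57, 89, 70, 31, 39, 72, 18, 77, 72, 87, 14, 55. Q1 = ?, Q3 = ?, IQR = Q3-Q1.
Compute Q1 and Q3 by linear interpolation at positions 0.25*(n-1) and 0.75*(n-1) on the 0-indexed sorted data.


Sorted: 14, 18, 31, 39, 55, 57, 70, 72, 72, 77, 87, 89
Q1 (25th %ile) = 37.0000
Q3 (75th %ile) = 73.2500
IQR = 73.2500 - 37.0000 = 36.2500

IQR = 36.2500


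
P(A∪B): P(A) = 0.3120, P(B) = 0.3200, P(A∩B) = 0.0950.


P(A∪B) = 0.3120 + 0.3200 - 0.0950
= 0.6320 - 0.0950
= 0.5370

P(A∪B) = 0.5370


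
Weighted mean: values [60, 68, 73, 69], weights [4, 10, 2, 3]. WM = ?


Numerator = 60*4 + 68*10 + 73*2 + 69*3 = 1273
Denominator = 4 + 10 + 2 + 3 = 19
WM = 1273/19 = 67.0000

WM = 67.0000


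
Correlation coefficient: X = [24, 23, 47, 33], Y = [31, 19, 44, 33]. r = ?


Mean X = 31.7500, Mean Y = 31.7500
SD X = 9.627435, SD Y = 8.870597
Cov = 76.437500
r = 76.437500/(9.627435*8.870597) = 0.8950

r = 0.8950


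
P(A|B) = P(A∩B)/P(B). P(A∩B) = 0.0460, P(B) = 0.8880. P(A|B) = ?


P(A|B) = 0.0460/0.8880 = 0.0518

P(A|B) = 0.0518


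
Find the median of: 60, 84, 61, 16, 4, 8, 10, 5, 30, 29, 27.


Sorted: 4, 5, 8, 10, 16, 27, 29, 30, 60, 61, 84
n = 11 (odd)
Middle value = 27

Median = 27


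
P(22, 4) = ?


P(22,4) = 22!/18!
= 1124000727777607680000/6402373705728000
= 175560

P(22,4) = 175560


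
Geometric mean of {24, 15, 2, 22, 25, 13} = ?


Product = 24 × 15 × 2 × 22 × 25 × 13 = 5148000
GM = 5148000^(1/6) = 13.1403

GM = 13.1403


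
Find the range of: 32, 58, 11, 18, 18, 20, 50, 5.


Max = 58, Min = 5
Range = 58 - 5 = 53

Range = 53


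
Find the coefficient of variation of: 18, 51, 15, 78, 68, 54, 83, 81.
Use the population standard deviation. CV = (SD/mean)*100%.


Mean = 56.0000
SD = 25.3377
CV = (25.3377/56.0000)*100 = 45.2459%

CV = 45.2459%


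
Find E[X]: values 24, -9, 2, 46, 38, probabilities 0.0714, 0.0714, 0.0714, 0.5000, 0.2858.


E[X] = 24*0.0714 - 9*0.0714 + 2*0.0714 + 46*0.5000 + 38*0.2858
= 1.7136 - 0.6426 + 0.1428 + 23.0000 + 10.8604
= 35.0742

E[X] = 35.0742


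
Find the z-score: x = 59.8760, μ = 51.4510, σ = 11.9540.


z = (59.8760 - 51.4510)/11.9540
= 8.4250/11.9540
= 0.7048

z = 0.7048


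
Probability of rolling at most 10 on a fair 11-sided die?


Favorable outcomes (roll ≤ 10): 10
Total outcomes = 11
P = 10/11 = 0.9091

P = 0.9091


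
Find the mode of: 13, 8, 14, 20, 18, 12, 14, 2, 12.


Frequencies: 2:1, 8:1, 12:2, 13:1, 14:2, 18:1, 20:1
Max frequency = 2
Mode = 12, 14

Mode = 12, 14


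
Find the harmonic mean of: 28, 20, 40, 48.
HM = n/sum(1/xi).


Sum of reciprocals = 1/28 + 1/20 + 1/40 + 1/48 = 0.131548
HM = 4/0.131548 = 30.4072

HM = 30.4072


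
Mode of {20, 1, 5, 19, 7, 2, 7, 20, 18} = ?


Frequencies: 1:1, 2:1, 5:1, 7:2, 18:1, 19:1, 20:2
Max frequency = 2
Mode = 7, 20

Mode = 7, 20


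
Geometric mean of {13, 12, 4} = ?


Product = 13 × 12 × 4 = 624
GM = 624^(1/3) = 8.5453

GM = 8.5453


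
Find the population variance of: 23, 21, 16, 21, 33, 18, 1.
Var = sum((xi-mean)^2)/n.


Mean = 19.0000
Squared deviations: 16.0000, 4.0000, 9.0000, 4.0000, 196.0000, 1.0000, 324.0000
Sum = 554.0000
Variance = 554.0000/7 = 79.1429

Variance = 79.1429


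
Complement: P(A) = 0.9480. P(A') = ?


P(not A) = 1 - 0.9480 = 0.0520

P(not A) = 0.0520


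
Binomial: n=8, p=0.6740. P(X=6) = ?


C(8,6) = 28
p^6 = 0.093747
(1-p)^2 = 0.106276
P = 28 * 0.093747 * 0.106276 = 0.2790

P(X=6) = 0.2790


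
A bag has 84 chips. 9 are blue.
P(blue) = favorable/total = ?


P = 9/84 = 0.1071

P = 0.1071


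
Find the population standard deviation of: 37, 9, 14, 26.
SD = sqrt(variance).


Mean = 21.5000
Variance = 118.2500
SD = sqrt(118.2500) = 10.8743

SD = 10.8743


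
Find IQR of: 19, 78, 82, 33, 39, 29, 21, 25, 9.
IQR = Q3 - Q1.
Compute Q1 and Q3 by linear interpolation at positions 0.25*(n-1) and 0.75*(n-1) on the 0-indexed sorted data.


Sorted: 9, 19, 21, 25, 29, 33, 39, 78, 82
Q1 (25th %ile) = 21.0000
Q3 (75th %ile) = 39.0000
IQR = 39.0000 - 21.0000 = 18.0000

IQR = 18.0000


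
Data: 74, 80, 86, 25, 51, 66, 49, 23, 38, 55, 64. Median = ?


Sorted: 23, 25, 38, 49, 51, 55, 64, 66, 74, 80, 86
n = 11 (odd)
Middle value = 55

Median = 55


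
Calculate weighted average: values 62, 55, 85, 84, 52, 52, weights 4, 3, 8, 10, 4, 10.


Numerator = 62*4 + 55*3 + 85*8 + 84*10 + 52*4 + 52*10 = 2661
Denominator = 4 + 3 + 8 + 10 + 4 + 10 = 39
WM = 2661/39 = 68.2308

WM = 68.2308


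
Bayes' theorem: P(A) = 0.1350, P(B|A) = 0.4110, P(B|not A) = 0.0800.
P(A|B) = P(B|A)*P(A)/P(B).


P(B) = P(B|A)*P(A) + P(B|A')*P(A')
= 0.4110*0.1350 + 0.0800*0.8650
= 0.055485 + 0.069200 = 0.124685
P(A|B) = 0.055485/0.124685 = 0.4450

P(A|B) = 0.4450


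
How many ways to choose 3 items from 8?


C(8,3) = 8!/(3! × 5!)
= 40320/(6 × 120)
= 56

C(8,3) = 56


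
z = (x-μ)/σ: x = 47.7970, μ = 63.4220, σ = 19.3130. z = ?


z = (47.7970 - 63.4220)/19.3130
= -15.6250/19.3130
= -0.8090

z = -0.8090


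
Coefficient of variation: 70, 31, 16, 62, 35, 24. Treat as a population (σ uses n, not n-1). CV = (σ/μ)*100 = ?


Mean = 39.6667
SD = 19.6695
CV = (19.6695/39.6667)*100 = 49.5870%

CV = 49.5870%


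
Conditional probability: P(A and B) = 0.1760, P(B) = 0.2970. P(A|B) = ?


P(A|B) = 0.1760/0.2970 = 0.5926

P(A|B) = 0.5926


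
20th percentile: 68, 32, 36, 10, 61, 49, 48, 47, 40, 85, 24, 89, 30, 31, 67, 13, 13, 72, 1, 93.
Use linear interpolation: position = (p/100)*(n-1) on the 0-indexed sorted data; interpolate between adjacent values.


Sorted: 1, 10, 13, 13, 24, 30, 31, 32, 36, 40, 47, 48, 49, 61, 67, 68, 72, 85, 89, 93
n = 20
Index = 20/100 * 19 = 3.8000
Lower = data[3] = 13, Upper = data[4] = 24
P20 = 13 + 0.8000*(11) = 21.8000

P20 = 21.8000


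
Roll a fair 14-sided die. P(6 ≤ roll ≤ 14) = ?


Favorable outcomes (6 ≤ roll ≤ 14): 9
Total outcomes = 14
P = 9/14 = 0.6429

P = 0.6429


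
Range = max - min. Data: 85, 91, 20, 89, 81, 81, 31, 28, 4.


Max = 91, Min = 4
Range = 91 - 4 = 87

Range = 87


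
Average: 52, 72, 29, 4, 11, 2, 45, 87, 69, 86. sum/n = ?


Sum = 52 + 72 + 29 + 4 + 11 + 2 + 45 + 87 + 69 + 86 = 457
n = 10
Mean = 457/10 = 45.7000

Mean = 45.7000


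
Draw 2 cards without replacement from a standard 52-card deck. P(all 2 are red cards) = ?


P(all red cards) = (26/52) × (25/51)
= 0.2451

P = 0.2451


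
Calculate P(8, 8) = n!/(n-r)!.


P(8,8) = 8!/0!
= 40320/1
= 40320

P(8,8) = 40320


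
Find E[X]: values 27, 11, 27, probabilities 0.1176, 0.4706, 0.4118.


E[X] = 27*0.1176 + 11*0.4706 + 27*0.4118
= 3.1752 + 5.1766 + 11.1186
= 19.4704

E[X] = 19.4704


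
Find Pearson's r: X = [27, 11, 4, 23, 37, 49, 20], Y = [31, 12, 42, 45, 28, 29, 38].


Mean X = 24.4286, Mean Y = 32.1429
SD X = 14.079947, SD Y = 10.218031
Cov = -15.346939
r = -15.346939/(14.079947*10.218031) = -0.1067

r = -0.1067


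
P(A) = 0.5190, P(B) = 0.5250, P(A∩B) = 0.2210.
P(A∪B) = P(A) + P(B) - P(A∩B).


P(A∪B) = 0.5190 + 0.5250 - 0.2210
= 1.0440 - 0.2210
= 0.8230

P(A∪B) = 0.8230


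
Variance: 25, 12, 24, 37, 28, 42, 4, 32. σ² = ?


Mean = 25.5000
Squared deviations: 0.2500, 182.2500, 2.2500, 132.2500, 6.2500, 272.2500, 462.2500, 42.2500
Sum = 1100.0000
Variance = 1100.0000/8 = 137.5000

Variance = 137.5000


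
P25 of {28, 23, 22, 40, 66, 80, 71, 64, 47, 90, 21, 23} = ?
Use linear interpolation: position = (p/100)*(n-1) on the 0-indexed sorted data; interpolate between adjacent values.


Sorted: 21, 22, 23, 23, 28, 40, 47, 64, 66, 71, 80, 90
n = 12
Index = 25/100 * 11 = 2.7500
Lower = data[2] = 23, Upper = data[3] = 23
P25 = 23 + 0.7500*(0) = 23.0000

P25 = 23.0000


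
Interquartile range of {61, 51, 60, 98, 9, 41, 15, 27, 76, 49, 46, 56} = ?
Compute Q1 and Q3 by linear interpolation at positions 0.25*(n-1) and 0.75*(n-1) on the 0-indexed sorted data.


Sorted: 9, 15, 27, 41, 46, 49, 51, 56, 60, 61, 76, 98
Q1 (25th %ile) = 37.5000
Q3 (75th %ile) = 60.2500
IQR = 60.2500 - 37.5000 = 22.7500

IQR = 22.7500


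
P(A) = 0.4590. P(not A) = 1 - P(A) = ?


P(not A) = 1 - 0.4590 = 0.5410

P(not A) = 0.5410


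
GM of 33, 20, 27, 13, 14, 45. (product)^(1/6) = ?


Product = 33 × 20 × 27 × 13 × 14 × 45 = 145945800
GM = 145945800^(1/6) = 22.9456

GM = 22.9456


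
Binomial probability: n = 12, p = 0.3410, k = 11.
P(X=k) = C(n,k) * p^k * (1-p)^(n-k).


C(12,11) = 12
p^11 = 7.249335e-06
(1-p)^1 = 0.659000
P = 12 * 7.249335e-06 * 0.659000 = 5.7328e-05

P(X=11) = 5.7328e-05


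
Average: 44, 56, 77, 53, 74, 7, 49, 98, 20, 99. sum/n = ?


Sum = 44 + 56 + 77 + 53 + 74 + 7 + 49 + 98 + 20 + 99 = 577
n = 10
Mean = 577/10 = 57.7000

Mean = 57.7000


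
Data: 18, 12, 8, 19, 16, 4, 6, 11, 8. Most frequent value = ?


Frequencies: 4:1, 6:1, 8:2, 11:1, 12:1, 16:1, 18:1, 19:1
Max frequency = 2
Mode = 8

Mode = 8


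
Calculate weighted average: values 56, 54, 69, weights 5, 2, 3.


Numerator = 56*5 + 54*2 + 69*3 = 595
Denominator = 5 + 2 + 3 = 10
WM = 595/10 = 59.5000

WM = 59.5000


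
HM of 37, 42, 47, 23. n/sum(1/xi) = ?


Sum of reciprocals = 1/37 + 1/42 + 1/47 + 1/23 = 0.115591
HM = 4/0.115591 = 34.6046

HM = 34.6046


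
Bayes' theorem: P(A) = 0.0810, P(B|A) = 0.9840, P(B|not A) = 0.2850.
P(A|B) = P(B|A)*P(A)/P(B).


P(B) = P(B|A)*P(A) + P(B|A')*P(A')
= 0.9840*0.0810 + 0.2850*0.9190
= 0.079704 + 0.261915 = 0.341619
P(A|B) = 0.079704/0.341619 = 0.2333

P(A|B) = 0.2333


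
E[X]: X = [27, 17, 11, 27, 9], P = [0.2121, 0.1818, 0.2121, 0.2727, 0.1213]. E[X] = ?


E[X] = 27*0.2121 + 17*0.1818 + 11*0.2121 + 27*0.2727 + 9*0.1213
= 5.7267 + 3.0906 + 2.3331 + 7.3629 + 1.0917
= 19.6050

E[X] = 19.6050


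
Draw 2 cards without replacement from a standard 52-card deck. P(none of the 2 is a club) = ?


P(no clubs) = (39/52) × (38/51)
= 0.5588

P = 0.5588


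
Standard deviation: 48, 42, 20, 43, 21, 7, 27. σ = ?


Mean = 29.7143
Variance = 193.6327
SD = sqrt(193.6327) = 13.9152

SD = 13.9152


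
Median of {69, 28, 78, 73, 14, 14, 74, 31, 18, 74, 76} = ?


Sorted: 14, 14, 18, 28, 31, 69, 73, 74, 74, 76, 78
n = 11 (odd)
Middle value = 69

Median = 69


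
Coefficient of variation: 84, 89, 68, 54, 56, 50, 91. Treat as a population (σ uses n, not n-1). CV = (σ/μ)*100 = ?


Mean = 70.2857
SD = 16.2719
CV = (16.2719/70.2857)*100 = 23.1511%

CV = 23.1511%


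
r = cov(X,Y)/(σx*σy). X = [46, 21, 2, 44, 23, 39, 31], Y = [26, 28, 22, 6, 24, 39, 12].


Mean X = 29.4286, Mean Y = 22.4286
SD X = 14.371173, SD Y = 9.997959
Cov = -11.897959
r = -11.897959/(14.371173*9.997959) = -0.0828

r = -0.0828


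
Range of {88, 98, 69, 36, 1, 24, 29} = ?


Max = 98, Min = 1
Range = 98 - 1 = 97

Range = 97


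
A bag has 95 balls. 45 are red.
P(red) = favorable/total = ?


P = 45/95 = 0.4737

P = 0.4737


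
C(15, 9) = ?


C(15,9) = 15!/(9! × 6!)
= 1307674368000/(362880 × 720)
= 5005

C(15,9) = 5005


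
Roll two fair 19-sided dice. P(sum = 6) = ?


Total outcomes = 19×19 = 361
Favorable (sum = 6): 5
P = 5/361 = 0.0139

P = 0.0139


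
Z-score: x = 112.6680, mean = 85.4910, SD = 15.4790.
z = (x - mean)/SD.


z = (112.6680 - 85.4910)/15.4790
= 27.1770/15.4790
= 1.7557

z = 1.7557


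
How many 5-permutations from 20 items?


P(20,5) = 20!/15!
= 2432902008176640000/1307674368000
= 1860480

P(20,5) = 1860480


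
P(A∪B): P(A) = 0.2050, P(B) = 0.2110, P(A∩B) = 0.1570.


P(A∪B) = 0.2050 + 0.2110 - 0.1570
= 0.4160 - 0.1570
= 0.2590

P(A∪B) = 0.2590


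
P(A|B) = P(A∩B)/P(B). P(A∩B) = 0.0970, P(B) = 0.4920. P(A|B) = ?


P(A|B) = 0.0970/0.4920 = 0.1972

P(A|B) = 0.1972


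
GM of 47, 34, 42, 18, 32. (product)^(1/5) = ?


Product = 47 × 34 × 42 × 18 × 32 = 38658816
GM = 38658816^(1/5) = 32.9192

GM = 32.9192


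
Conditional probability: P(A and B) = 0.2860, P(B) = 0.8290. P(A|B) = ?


P(A|B) = 0.2860/0.8290 = 0.3450

P(A|B) = 0.3450


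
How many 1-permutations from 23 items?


P(23,1) = 23!/22!
= 25852016738884976640000/1124000727777607680000
= 23

P(23,1) = 23


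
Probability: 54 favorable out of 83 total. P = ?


P = 54/83 = 0.6506

P = 0.6506


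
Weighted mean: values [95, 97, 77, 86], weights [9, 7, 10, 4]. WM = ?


Numerator = 95*9 + 97*7 + 77*10 + 86*4 = 2648
Denominator = 9 + 7 + 10 + 4 = 30
WM = 2648/30 = 88.2667

WM = 88.2667


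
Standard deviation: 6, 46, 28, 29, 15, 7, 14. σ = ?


Mean = 20.7143
Variance = 177.6327
SD = sqrt(177.6327) = 13.3279

SD = 13.3279


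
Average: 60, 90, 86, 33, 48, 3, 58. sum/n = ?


Sum = 60 + 90 + 86 + 33 + 48 + 3 + 58 = 378
n = 7
Mean = 378/7 = 54.0000

Mean = 54.0000


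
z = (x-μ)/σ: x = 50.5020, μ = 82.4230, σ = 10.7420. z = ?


z = (50.5020 - 82.4230)/10.7420
= -31.9210/10.7420
= -2.9716

z = -2.9716


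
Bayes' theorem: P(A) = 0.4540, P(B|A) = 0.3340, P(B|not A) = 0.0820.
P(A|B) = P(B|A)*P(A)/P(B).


P(B) = P(B|A)*P(A) + P(B|A')*P(A')
= 0.3340*0.4540 + 0.0820*0.5460
= 0.151636 + 0.044772 = 0.196408
P(A|B) = 0.151636/0.196408 = 0.7720

P(A|B) = 0.7720


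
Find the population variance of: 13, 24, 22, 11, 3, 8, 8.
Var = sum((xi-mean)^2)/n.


Mean = 12.7143
Squared deviations: 0.0816, 127.3673, 86.2245, 2.9388, 94.3673, 22.2245, 22.2245
Sum = 355.4286
Variance = 355.4286/7 = 50.7755

Variance = 50.7755


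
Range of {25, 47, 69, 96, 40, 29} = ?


Max = 96, Min = 25
Range = 96 - 25 = 71

Range = 71


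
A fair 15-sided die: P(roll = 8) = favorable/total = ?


Favorable outcomes (roll = 8): 1
Total outcomes = 15
P = 1/15 = 0.0667

P = 0.0667


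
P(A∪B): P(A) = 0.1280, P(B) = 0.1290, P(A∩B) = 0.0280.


P(A∪B) = 0.1280 + 0.1290 - 0.0280
= 0.2570 - 0.0280
= 0.2290

P(A∪B) = 0.2290


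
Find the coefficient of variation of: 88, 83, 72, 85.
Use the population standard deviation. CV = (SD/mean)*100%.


Mean = 82.0000
SD = 6.0415
CV = (6.0415/82.0000)*100 = 7.3677%

CV = 7.3677%


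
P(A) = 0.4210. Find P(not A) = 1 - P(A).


P(not A) = 1 - 0.4210 = 0.5790

P(not A) = 0.5790


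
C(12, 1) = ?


C(12,1) = 12!/(1! × 11!)
= 479001600/(1 × 39916800)
= 12

C(12,1) = 12


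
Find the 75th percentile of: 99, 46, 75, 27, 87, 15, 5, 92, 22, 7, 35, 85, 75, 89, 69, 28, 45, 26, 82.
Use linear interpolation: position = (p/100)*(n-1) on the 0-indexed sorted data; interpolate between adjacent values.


Sorted: 5, 7, 15, 22, 26, 27, 28, 35, 45, 46, 69, 75, 75, 82, 85, 87, 89, 92, 99
n = 19
Index = 75/100 * 18 = 13.5000
Lower = data[13] = 82, Upper = data[14] = 85
P75 = 82 + 0.5000*(3) = 83.5000

P75 = 83.5000


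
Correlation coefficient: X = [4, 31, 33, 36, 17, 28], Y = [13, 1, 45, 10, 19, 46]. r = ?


Mean X = 24.8333, Mean Y = 22.3333
SD X = 11.066717, SD Y = 17.220788
Cov = 35.222222
r = 35.222222/(11.066717*17.220788) = 0.1848

r = 0.1848


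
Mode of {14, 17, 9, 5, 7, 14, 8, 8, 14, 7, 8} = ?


Frequencies: 5:1, 7:2, 8:3, 9:1, 14:3, 17:1
Max frequency = 3
Mode = 8, 14

Mode = 8, 14


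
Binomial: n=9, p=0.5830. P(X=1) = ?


C(9,1) = 9
p^1 = 0.583000
(1-p)^8 = 0.000914
P = 9 * 0.583000 * 0.000914 = 0.0048

P(X=1) = 0.0048


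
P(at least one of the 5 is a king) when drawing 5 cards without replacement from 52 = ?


P(at least one) = 1 - P(none)
P(none) = (48/52) × (47/51) × (46/50) × (45/49) × (44/48) = 0.658842
P(at least one) = 1 - 0.658842 = 0.3412

P = 0.3412


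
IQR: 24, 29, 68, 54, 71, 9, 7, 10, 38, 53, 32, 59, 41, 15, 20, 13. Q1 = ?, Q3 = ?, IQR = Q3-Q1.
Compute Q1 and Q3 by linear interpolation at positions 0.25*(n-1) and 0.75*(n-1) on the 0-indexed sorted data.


Sorted: 7, 9, 10, 13, 15, 20, 24, 29, 32, 38, 41, 53, 54, 59, 68, 71
Q1 (25th %ile) = 14.5000
Q3 (75th %ile) = 53.2500
IQR = 53.2500 - 14.5000 = 38.7500

IQR = 38.7500


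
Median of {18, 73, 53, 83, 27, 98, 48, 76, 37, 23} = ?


Sorted: 18, 23, 27, 37, 48, 53, 73, 76, 83, 98
n = 10 (even)
Middle values: 48 and 53
Median = (48+53)/2 = 50.5000

Median = 50.5000


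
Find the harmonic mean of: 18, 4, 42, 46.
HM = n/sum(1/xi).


Sum of reciprocals = 1/18 + 1/4 + 1/42 + 1/46 = 0.351104
HM = 4/0.351104 = 11.3926

HM = 11.3926


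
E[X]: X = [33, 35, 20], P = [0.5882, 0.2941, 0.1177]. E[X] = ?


E[X] = 33*0.5882 + 35*0.2941 + 20*0.1177
= 19.4106 + 10.2935 + 2.3540
= 32.0581

E[X] = 32.0581


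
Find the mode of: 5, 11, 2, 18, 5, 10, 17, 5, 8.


Frequencies: 2:1, 5:3, 8:1, 10:1, 11:1, 17:1, 18:1
Max frequency = 3
Mode = 5

Mode = 5


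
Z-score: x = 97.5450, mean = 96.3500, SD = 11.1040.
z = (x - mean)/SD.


z = (97.5450 - 96.3500)/11.1040
= 1.1950/11.1040
= 0.1076

z = 0.1076


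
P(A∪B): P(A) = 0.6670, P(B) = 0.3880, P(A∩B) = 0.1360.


P(A∪B) = 0.6670 + 0.3880 - 0.1360
= 1.0550 - 0.1360
= 0.9190

P(A∪B) = 0.9190


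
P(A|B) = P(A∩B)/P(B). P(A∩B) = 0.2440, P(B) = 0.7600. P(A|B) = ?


P(A|B) = 0.2440/0.7600 = 0.3211

P(A|B) = 0.3211


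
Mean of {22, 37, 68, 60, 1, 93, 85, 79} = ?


Sum = 22 + 37 + 68 + 60 + 1 + 93 + 85 + 79 = 445
n = 8
Mean = 445/8 = 55.6250

Mean = 55.6250


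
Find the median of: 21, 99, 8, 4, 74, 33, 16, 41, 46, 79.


Sorted: 4, 8, 16, 21, 33, 41, 46, 74, 79, 99
n = 10 (even)
Middle values: 33 and 41
Median = (33+41)/2 = 37.0000

Median = 37.0000


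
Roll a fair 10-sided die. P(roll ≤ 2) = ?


Favorable outcomes (roll ≤ 2): 2
Total outcomes = 10
P = 2/10 = 0.2000

P = 0.2000


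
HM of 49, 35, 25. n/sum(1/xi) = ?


Sum of reciprocals = 1/49 + 1/35 + 1/25 = 0.088980
HM = 3/0.088980 = 33.7156

HM = 33.7156


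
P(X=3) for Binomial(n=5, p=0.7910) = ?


C(5,3) = 10
p^3 = 0.494914
(1-p)^2 = 0.043681
P = 10 * 0.494914 * 0.043681 = 0.2162

P(X=3) = 0.2162


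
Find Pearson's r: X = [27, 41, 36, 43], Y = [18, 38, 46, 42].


Mean X = 36.7500, Mean Y = 36.0000
SD X = 6.179604, SD Y = 10.770330
Cov = 53.500000
r = 53.500000/(6.179604*10.770330) = 0.8038

r = 0.8038


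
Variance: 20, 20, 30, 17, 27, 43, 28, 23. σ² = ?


Mean = 26.0000
Squared deviations: 36.0000, 36.0000, 16.0000, 81.0000, 1.0000, 289.0000, 4.0000, 9.0000
Sum = 472.0000
Variance = 472.0000/8 = 59.0000

Variance = 59.0000


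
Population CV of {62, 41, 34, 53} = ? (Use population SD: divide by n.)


Mean = 47.5000
SD = 10.7819
CV = (10.7819/47.5000)*100 = 22.6988%

CV = 22.6988%


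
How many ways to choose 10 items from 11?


C(11,10) = 11!/(10! × 1!)
= 39916800/(3628800 × 1)
= 11

C(11,10) = 11


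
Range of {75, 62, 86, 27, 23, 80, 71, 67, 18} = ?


Max = 86, Min = 18
Range = 86 - 18 = 68

Range = 68


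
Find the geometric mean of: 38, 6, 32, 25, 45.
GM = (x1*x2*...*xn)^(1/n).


Product = 38 × 6 × 32 × 25 × 45 = 8208000
GM = 8208000^(1/5) = 24.1461

GM = 24.1461


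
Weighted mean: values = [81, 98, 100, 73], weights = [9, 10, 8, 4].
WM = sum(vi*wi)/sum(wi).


Numerator = 81*9 + 98*10 + 100*8 + 73*4 = 2801
Denominator = 9 + 10 + 8 + 4 = 31
WM = 2801/31 = 90.3548

WM = 90.3548


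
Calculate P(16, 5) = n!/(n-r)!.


P(16,5) = 16!/11!
= 20922789888000/39916800
= 524160

P(16,5) = 524160


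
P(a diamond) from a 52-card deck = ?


13 diamonds in 52 cards
P = 13/52 = 0.2500

P = 0.2500


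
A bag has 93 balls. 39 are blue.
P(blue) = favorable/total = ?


P = 39/93 = 0.4194

P = 0.4194


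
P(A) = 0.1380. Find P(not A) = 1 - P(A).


P(not A) = 1 - 0.1380 = 0.8620

P(not A) = 0.8620


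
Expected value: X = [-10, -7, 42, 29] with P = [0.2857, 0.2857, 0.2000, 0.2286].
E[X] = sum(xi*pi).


E[X] = -10*0.2857 - 7*0.2857 + 42*0.2000 + 29*0.2286
= -2.8570 - 1.9999 + 8.4000 + 6.6294
= 10.1725

E[X] = 10.1725


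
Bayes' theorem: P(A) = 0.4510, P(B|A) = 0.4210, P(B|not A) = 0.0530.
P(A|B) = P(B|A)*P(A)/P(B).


P(B) = P(B|A)*P(A) + P(B|A')*P(A')
= 0.4210*0.4510 + 0.0530*0.5490
= 0.189871 + 0.029097 = 0.218968
P(A|B) = 0.189871/0.218968 = 0.8671

P(A|B) = 0.8671


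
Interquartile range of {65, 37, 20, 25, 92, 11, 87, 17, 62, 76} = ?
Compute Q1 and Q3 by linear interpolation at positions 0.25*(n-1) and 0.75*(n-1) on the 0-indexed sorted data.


Sorted: 11, 17, 20, 25, 37, 62, 65, 76, 87, 92
Q1 (25th %ile) = 21.2500
Q3 (75th %ile) = 73.2500
IQR = 73.2500 - 21.2500 = 52.0000

IQR = 52.0000


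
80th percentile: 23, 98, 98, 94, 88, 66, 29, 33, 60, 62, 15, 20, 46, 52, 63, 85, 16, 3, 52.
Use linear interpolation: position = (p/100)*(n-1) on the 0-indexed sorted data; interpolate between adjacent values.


Sorted: 3, 15, 16, 20, 23, 29, 33, 46, 52, 52, 60, 62, 63, 66, 85, 88, 94, 98, 98
n = 19
Index = 80/100 * 18 = 14.4000
Lower = data[14] = 85, Upper = data[15] = 88
P80 = 85 + 0.4000*(3) = 86.2000

P80 = 86.2000


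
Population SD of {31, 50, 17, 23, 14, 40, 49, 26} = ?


Mean = 31.2500
Variance = 167.4375
SD = sqrt(167.4375) = 12.9398

SD = 12.9398


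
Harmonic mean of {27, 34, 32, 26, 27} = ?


Sum of reciprocals = 1/27 + 1/34 + 1/32 + 1/26 + 1/27 = 0.173197
HM = 5/0.173197 = 28.8688

HM = 28.8688


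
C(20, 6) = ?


C(20,6) = 20!/(6! × 14!)
= 2432902008176640000/(720 × 87178291200)
= 38760

C(20,6) = 38760


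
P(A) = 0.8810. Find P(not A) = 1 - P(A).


P(not A) = 1 - 0.8810 = 0.1190

P(not A) = 0.1190


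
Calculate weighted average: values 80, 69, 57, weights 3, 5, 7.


Numerator = 80*3 + 69*5 + 57*7 = 984
Denominator = 3 + 5 + 7 = 15
WM = 984/15 = 65.6000

WM = 65.6000


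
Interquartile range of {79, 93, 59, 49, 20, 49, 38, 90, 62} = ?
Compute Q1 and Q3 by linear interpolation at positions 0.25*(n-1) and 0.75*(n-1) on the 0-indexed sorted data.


Sorted: 20, 38, 49, 49, 59, 62, 79, 90, 93
Q1 (25th %ile) = 49.0000
Q3 (75th %ile) = 79.0000
IQR = 79.0000 - 49.0000 = 30.0000

IQR = 30.0000


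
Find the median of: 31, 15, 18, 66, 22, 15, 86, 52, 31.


Sorted: 15, 15, 18, 22, 31, 31, 52, 66, 86
n = 9 (odd)
Middle value = 31

Median = 31


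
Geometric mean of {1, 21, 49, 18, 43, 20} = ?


Product = 1 × 21 × 49 × 18 × 43 × 20 = 15928920
GM = 15928920^(1/6) = 15.8622

GM = 15.8622


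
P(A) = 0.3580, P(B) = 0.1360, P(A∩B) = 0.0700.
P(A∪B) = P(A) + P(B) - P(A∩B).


P(A∪B) = 0.3580 + 0.1360 - 0.0700
= 0.4940 - 0.0700
= 0.4240

P(A∪B) = 0.4240


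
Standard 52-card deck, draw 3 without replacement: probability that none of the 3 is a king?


P(no kings) = (48/52) × (47/51) × (46/50)
= 0.7826

P = 0.7826


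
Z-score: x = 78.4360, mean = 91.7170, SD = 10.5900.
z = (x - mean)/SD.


z = (78.4360 - 91.7170)/10.5900
= -13.2810/10.5900
= -1.2541

z = -1.2541


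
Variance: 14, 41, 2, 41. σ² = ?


Mean = 24.5000
Squared deviations: 110.2500, 272.2500, 506.2500, 272.2500
Sum = 1161.0000
Variance = 1161.0000/4 = 290.2500

Variance = 290.2500


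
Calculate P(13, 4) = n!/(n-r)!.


P(13,4) = 13!/9!
= 6227020800/362880
= 17160

P(13,4) = 17160


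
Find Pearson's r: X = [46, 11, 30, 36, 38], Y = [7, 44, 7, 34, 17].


Mean X = 32.2000, Mean Y = 21.8000
SD X = 11.771151, SD Y = 14.851263
Cov = -124.760000
r = -124.760000/(11.771151*14.851263) = -0.7137

r = -0.7137


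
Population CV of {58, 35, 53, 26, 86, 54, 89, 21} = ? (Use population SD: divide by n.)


Mean = 52.7500
SD = 23.6841
CV = (23.6841/52.7500)*100 = 44.8988%

CV = 44.8988%


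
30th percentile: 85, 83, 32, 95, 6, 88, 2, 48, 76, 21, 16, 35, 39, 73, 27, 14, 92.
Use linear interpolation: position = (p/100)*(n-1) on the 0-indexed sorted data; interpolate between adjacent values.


Sorted: 2, 6, 14, 16, 21, 27, 32, 35, 39, 48, 73, 76, 83, 85, 88, 92, 95
n = 17
Index = 30/100 * 16 = 4.8000
Lower = data[4] = 21, Upper = data[5] = 27
P30 = 21 + 0.8000*(6) = 25.8000

P30 = 25.8000


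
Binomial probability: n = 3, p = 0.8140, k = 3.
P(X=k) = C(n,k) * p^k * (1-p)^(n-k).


C(3,3) = 1
p^3 = 0.539353
(1-p)^0 = 1.000000
P = 1 * 0.539353 * 1.000000 = 0.5394

P(X=3) = 0.5394


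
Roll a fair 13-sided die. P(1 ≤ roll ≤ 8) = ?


Favorable outcomes (1 ≤ roll ≤ 8): 8
Total outcomes = 13
P = 8/13 = 0.6154

P = 0.6154


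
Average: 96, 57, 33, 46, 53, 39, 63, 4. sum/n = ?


Sum = 96 + 57 + 33 + 46 + 53 + 39 + 63 + 4 = 391
n = 8
Mean = 391/8 = 48.8750

Mean = 48.8750


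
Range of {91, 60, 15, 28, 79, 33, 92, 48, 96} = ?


Max = 96, Min = 15
Range = 96 - 15 = 81

Range = 81


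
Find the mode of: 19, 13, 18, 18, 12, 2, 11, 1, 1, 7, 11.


Frequencies: 1:2, 2:1, 7:1, 11:2, 12:1, 13:1, 18:2, 19:1
Max frequency = 2
Mode = 1, 11, 18

Mode = 1, 11, 18


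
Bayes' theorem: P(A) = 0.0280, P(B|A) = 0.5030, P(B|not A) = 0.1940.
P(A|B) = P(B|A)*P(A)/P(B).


P(B) = P(B|A)*P(A) + P(B|A')*P(A')
= 0.5030*0.0280 + 0.1940*0.9720
= 0.014084 + 0.188568 = 0.202652
P(A|B) = 0.014084/0.202652 = 0.0695

P(A|B) = 0.0695


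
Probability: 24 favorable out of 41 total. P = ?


P = 24/41 = 0.5854

P = 0.5854


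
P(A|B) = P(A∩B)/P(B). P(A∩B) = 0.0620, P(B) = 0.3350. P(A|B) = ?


P(A|B) = 0.0620/0.3350 = 0.1851

P(A|B) = 0.1851


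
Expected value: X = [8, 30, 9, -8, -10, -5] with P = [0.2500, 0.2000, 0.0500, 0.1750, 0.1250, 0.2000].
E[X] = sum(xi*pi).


E[X] = 8*0.2500 + 30*0.2000 + 9*0.0500 - 8*0.1750 - 10*0.1250 - 5*0.2000
= 2.0000 + 6.0000 + 0.4500 - 1.4000 - 1.2500 - 1.0000
= 4.8000

E[X] = 4.8000


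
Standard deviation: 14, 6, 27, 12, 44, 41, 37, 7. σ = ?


Mean = 23.5000
Variance = 215.2500
SD = sqrt(215.2500) = 14.6714

SD = 14.6714


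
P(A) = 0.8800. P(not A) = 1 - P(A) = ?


P(not A) = 1 - 0.8800 = 0.1200

P(not A) = 0.1200


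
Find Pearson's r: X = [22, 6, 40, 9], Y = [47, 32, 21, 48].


Mean X = 19.2500, Mean Y = 37.0000
SD X = 13.404757, SD Y = 11.202678
Cov = -87.750000
r = -87.750000/(13.404757*11.202678) = -0.5843

r = -0.5843


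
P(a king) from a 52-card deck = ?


4 kings in 52 cards
P = 4/52 = 0.0769

P = 0.0769


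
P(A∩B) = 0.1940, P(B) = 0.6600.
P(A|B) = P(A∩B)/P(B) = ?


P(A|B) = 0.1940/0.6600 = 0.2939

P(A|B) = 0.2939


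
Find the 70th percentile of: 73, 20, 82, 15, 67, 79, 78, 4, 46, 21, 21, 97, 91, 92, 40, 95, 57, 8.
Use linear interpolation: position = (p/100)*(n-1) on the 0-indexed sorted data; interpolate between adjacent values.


Sorted: 4, 8, 15, 20, 21, 21, 40, 46, 57, 67, 73, 78, 79, 82, 91, 92, 95, 97
n = 18
Index = 70/100 * 17 = 11.9000
Lower = data[11] = 78, Upper = data[12] = 79
P70 = 78 + 0.9000*(1) = 78.9000

P70 = 78.9000


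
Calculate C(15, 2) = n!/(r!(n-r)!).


C(15,2) = 15!/(2! × 13!)
= 1307674368000/(2 × 6227020800)
= 105

C(15,2) = 105


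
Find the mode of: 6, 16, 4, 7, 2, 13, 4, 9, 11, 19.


Frequencies: 2:1, 4:2, 6:1, 7:1, 9:1, 11:1, 13:1, 16:1, 19:1
Max frequency = 2
Mode = 4

Mode = 4


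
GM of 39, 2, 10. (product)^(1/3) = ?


Product = 39 × 2 × 10 = 780
GM = 780^(1/3) = 9.2052

GM = 9.2052


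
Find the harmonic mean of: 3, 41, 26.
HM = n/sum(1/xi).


Sum of reciprocals = 1/3 + 1/41 + 1/26 = 0.396185
HM = 3/0.396185 = 7.5722

HM = 7.5722


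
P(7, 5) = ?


P(7,5) = 7!/2!
= 5040/2
= 2520

P(7,5) = 2520


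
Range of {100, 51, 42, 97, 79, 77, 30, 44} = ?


Max = 100, Min = 30
Range = 100 - 30 = 70

Range = 70


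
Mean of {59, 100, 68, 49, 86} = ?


Sum = 59 + 100 + 68 + 49 + 86 = 362
n = 5
Mean = 362/5 = 72.4000

Mean = 72.4000


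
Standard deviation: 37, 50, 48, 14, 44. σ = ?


Mean = 38.6000
Variance = 171.0400
SD = sqrt(171.0400) = 13.0782

SD = 13.0782


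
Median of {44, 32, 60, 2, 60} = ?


Sorted: 2, 32, 44, 60, 60
n = 5 (odd)
Middle value = 44

Median = 44


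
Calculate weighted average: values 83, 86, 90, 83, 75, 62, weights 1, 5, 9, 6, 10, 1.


Numerator = 83*1 + 86*5 + 90*9 + 83*6 + 75*10 + 62*1 = 2633
Denominator = 1 + 5 + 9 + 6 + 10 + 1 = 32
WM = 2633/32 = 82.2812

WM = 82.2812


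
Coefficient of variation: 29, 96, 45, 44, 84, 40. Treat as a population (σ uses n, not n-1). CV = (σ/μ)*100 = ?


Mean = 56.3333
SD = 24.6080
CV = (24.6080/56.3333)*100 = 43.6829%

CV = 43.6829%


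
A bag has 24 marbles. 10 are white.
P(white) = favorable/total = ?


P = 10/24 = 0.4167

P = 0.4167


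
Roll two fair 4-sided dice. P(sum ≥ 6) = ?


Total outcomes = 4×4 = 16
Favorable (sum ≥ 6): 6
P = 6/16 = 0.3750

P = 0.3750


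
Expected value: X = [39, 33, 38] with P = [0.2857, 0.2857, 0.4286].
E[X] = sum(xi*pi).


E[X] = 39*0.2857 + 33*0.2857 + 38*0.4286
= 11.1423 + 9.4281 + 16.2868
= 36.8572

E[X] = 36.8572


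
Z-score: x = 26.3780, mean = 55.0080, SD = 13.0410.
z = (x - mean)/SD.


z = (26.3780 - 55.0080)/13.0410
= -28.6300/13.0410
= -2.1954

z = -2.1954


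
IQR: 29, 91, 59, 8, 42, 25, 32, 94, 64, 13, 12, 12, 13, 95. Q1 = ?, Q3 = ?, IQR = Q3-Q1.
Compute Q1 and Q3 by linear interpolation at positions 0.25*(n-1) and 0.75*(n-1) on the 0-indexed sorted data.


Sorted: 8, 12, 12, 13, 13, 25, 29, 32, 42, 59, 64, 91, 94, 95
Q1 (25th %ile) = 13.0000
Q3 (75th %ile) = 62.7500
IQR = 62.7500 - 13.0000 = 49.7500

IQR = 49.7500


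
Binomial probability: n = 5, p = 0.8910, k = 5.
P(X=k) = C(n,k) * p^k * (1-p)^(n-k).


C(5,5) = 1
p^5 = 0.561550
(1-p)^0 = 1.000000
P = 1 * 0.561550 * 1.000000 = 0.5616

P(X=5) = 0.5616


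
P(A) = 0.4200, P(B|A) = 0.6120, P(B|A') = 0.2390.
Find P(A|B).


P(B) = P(B|A)*P(A) + P(B|A')*P(A')
= 0.6120*0.4200 + 0.2390*0.5800
= 0.257040 + 0.138620 = 0.395660
P(A|B) = 0.257040/0.395660 = 0.6496

P(A|B) = 0.6496


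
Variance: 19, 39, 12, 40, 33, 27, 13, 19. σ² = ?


Mean = 25.2500
Squared deviations: 39.0625, 189.0625, 175.5625, 217.5625, 60.0625, 3.0625, 150.0625, 39.0625
Sum = 873.5000
Variance = 873.5000/8 = 109.1875

Variance = 109.1875


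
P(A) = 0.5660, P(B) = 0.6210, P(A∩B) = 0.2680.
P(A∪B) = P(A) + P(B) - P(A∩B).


P(A∪B) = 0.5660 + 0.6210 - 0.2680
= 1.1870 - 0.2680
= 0.9190

P(A∪B) = 0.9190


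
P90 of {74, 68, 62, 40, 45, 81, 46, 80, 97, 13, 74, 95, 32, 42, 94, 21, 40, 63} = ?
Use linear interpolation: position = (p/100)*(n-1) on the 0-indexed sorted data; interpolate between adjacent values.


Sorted: 13, 21, 32, 40, 40, 42, 45, 46, 62, 63, 68, 74, 74, 80, 81, 94, 95, 97
n = 18
Index = 90/100 * 17 = 15.3000
Lower = data[15] = 94, Upper = data[16] = 95
P90 = 94 + 0.3000*(1) = 94.3000

P90 = 94.3000


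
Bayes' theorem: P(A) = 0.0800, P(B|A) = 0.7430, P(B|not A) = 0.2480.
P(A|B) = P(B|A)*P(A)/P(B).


P(B) = P(B|A)*P(A) + P(B|A')*P(A')
= 0.7430*0.0800 + 0.2480*0.9200
= 0.059440 + 0.228160 = 0.287600
P(A|B) = 0.059440/0.287600 = 0.2067

P(A|B) = 0.2067


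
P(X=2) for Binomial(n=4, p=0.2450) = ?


C(4,2) = 6
p^2 = 0.060025
(1-p)^2 = 0.570025
P = 6 * 0.060025 * 0.570025 = 0.2053

P(X=2) = 0.2053


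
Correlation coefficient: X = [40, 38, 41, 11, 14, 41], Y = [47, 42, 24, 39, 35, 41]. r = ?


Mean X = 30.8333, Mean Y = 38.0000
SD X = 13.030946, SD Y = 7.211103
Cov = 5.000000
r = 5.000000/(13.030946*7.211103) = 0.0532

r = 0.0532


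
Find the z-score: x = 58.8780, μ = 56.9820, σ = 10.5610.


z = (58.8780 - 56.9820)/10.5610
= 1.8960/10.5610
= 0.1795

z = 0.1795


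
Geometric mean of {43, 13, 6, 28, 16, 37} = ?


Product = 43 × 13 × 6 × 28 × 16 × 37 = 55595904
GM = 55595904^(1/6) = 19.5362

GM = 19.5362


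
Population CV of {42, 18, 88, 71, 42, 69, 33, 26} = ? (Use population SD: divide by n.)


Mean = 48.6250
SD = 23.0431
CV = (23.0431/48.6250)*100 = 47.3894%

CV = 47.3894%


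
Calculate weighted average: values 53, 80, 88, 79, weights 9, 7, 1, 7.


Numerator = 53*9 + 80*7 + 88*1 + 79*7 = 1678
Denominator = 9 + 7 + 1 + 7 = 24
WM = 1678/24 = 69.9167

WM = 69.9167


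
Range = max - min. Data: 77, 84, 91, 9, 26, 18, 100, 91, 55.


Max = 100, Min = 9
Range = 100 - 9 = 91

Range = 91


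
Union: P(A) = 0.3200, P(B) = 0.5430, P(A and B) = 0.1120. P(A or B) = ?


P(A∪B) = 0.3200 + 0.5430 - 0.1120
= 0.8630 - 0.1120
= 0.7510

P(A∪B) = 0.7510


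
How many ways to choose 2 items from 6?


C(6,2) = 6!/(2! × 4!)
= 720/(2 × 24)
= 15

C(6,2) = 15


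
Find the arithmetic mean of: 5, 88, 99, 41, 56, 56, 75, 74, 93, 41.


Sum = 5 + 88 + 99 + 41 + 56 + 56 + 75 + 74 + 93 + 41 = 628
n = 10
Mean = 628/10 = 62.8000

Mean = 62.8000


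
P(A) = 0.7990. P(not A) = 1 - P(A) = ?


P(not A) = 1 - 0.7990 = 0.2010

P(not A) = 0.2010


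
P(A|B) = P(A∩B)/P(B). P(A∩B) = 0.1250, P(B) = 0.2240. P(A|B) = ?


P(A|B) = 0.1250/0.2240 = 0.5580

P(A|B) = 0.5580
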